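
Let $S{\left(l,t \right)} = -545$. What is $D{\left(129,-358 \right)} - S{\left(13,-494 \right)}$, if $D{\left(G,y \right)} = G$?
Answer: $674$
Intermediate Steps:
$D{\left(129,-358 \right)} - S{\left(13,-494 \right)} = 129 - -545 = 129 + 545 = 674$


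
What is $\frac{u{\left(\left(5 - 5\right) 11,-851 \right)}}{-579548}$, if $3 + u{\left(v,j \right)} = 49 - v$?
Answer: $- \frac{23}{289774} \approx -7.9372 \cdot 10^{-5}$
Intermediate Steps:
$u{\left(v,j \right)} = 46 - v$ ($u{\left(v,j \right)} = -3 - \left(-49 + v\right) = 46 - v$)
$\frac{u{\left(\left(5 - 5\right) 11,-851 \right)}}{-579548} = \frac{46 - \left(5 - 5\right) 11}{-579548} = \left(46 - 0 \cdot 11\right) \left(- \frac{1}{579548}\right) = \left(46 - 0\right) \left(- \frac{1}{579548}\right) = \left(46 + 0\right) \left(- \frac{1}{579548}\right) = 46 \left(- \frac{1}{579548}\right) = - \frac{23}{289774}$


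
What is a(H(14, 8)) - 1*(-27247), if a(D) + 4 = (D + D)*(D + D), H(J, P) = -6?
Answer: 27387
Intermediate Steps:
a(D) = -4 + 4*D² (a(D) = -4 + (D + D)*(D + D) = -4 + (2*D)*(2*D) = -4 + 4*D²)
a(H(14, 8)) - 1*(-27247) = (-4 + 4*(-6)²) - 1*(-27247) = (-4 + 4*36) + 27247 = (-4 + 144) + 27247 = 140 + 27247 = 27387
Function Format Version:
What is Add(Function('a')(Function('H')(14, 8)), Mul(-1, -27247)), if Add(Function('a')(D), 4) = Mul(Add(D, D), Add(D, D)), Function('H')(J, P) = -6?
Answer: 27387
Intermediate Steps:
Function('a')(D) = Add(-4, Mul(4, Pow(D, 2))) (Function('a')(D) = Add(-4, Mul(Add(D, D), Add(D, D))) = Add(-4, Mul(Mul(2, D), Mul(2, D))) = Add(-4, Mul(4, Pow(D, 2))))
Add(Function('a')(Function('H')(14, 8)), Mul(-1, -27247)) = Add(Add(-4, Mul(4, Pow(-6, 2))), Mul(-1, -27247)) = Add(Add(-4, Mul(4, 36)), 27247) = Add(Add(-4, 144), 27247) = Add(140, 27247) = 27387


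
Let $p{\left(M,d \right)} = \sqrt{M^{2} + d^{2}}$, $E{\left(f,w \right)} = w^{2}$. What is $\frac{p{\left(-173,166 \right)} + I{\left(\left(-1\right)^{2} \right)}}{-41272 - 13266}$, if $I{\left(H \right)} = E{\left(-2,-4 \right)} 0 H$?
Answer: $- \frac{\sqrt{57485}}{54538} \approx -0.0043962$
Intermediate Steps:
$I{\left(H \right)} = 0$ ($I{\left(H \right)} = \left(-4\right)^{2} \cdot 0 H = 16 \cdot 0 H = 0 H = 0$)
$\frac{p{\left(-173,166 \right)} + I{\left(\left(-1\right)^{2} \right)}}{-41272 - 13266} = \frac{\sqrt{\left(-173\right)^{2} + 166^{2}} + 0}{-41272 - 13266} = \frac{\sqrt{29929 + 27556} + 0}{-54538} = \left(\sqrt{57485} + 0\right) \left(- \frac{1}{54538}\right) = \sqrt{57485} \left(- \frac{1}{54538}\right) = - \frac{\sqrt{57485}}{54538}$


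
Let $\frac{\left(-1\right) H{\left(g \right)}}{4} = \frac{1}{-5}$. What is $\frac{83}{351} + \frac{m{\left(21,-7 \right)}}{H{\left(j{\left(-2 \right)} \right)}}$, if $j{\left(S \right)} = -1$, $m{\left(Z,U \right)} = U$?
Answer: $- \frac{11953}{1404} \approx -8.5135$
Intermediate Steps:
$H{\left(g \right)} = \frac{4}{5}$ ($H{\left(g \right)} = - \frac{4}{-5} = \left(-4\right) \left(- \frac{1}{5}\right) = \frac{4}{5}$)
$\frac{83}{351} + \frac{m{\left(21,-7 \right)}}{H{\left(j{\left(-2 \right)} \right)}} = \frac{83}{351} - \frac{7}{\frac{4}{5}} = 83 \cdot \frac{1}{351} - \frac{35}{4} = \frac{83}{351} - \frac{35}{4} = - \frac{11953}{1404}$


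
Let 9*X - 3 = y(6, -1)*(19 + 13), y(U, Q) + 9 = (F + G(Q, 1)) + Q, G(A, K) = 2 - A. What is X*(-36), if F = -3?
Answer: 1268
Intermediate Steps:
y(U, Q) = -10 (y(U, Q) = -9 + ((-3 + (2 - Q)) + Q) = -9 + ((-1 - Q) + Q) = -9 - 1 = -10)
X = -317/9 (X = ⅓ + (-10*(19 + 13))/9 = ⅓ + (-10*32)/9 = ⅓ + (⅑)*(-320) = ⅓ - 320/9 = -317/9 ≈ -35.222)
X*(-36) = -317/9*(-36) = 1268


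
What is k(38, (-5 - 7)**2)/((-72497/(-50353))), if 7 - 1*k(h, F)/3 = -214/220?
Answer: 132478743/7974670 ≈ 16.612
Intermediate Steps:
k(h, F) = 2631/110 (k(h, F) = 21 - (-642)/220 = 21 - 3*(-107/110) = 21 + 321/110 = 2631/110)
k(38, (-5 - 7)**2)/((-72497/(-50353))) = 2631/(110*((-72497/(-50353)))) = 2631/(110*((-72497*(-1/50353)))) = 2631/(110*(72497/50353)) = (2631/110)*(50353/72497) = 132478743/7974670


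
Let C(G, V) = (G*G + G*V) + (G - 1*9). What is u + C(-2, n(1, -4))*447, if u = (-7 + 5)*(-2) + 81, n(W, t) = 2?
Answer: -4832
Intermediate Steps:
u = 85 (u = -2*(-2) + 81 = 4 + 81 = 85)
C(G, V) = -9 + G + G**2 + G*V (C(G, V) = (G**2 + G*V) + (G - 9) = (G**2 + G*V) + (-9 + G) = -9 + G + G**2 + G*V)
u + C(-2, n(1, -4))*447 = 85 + (-9 - 2 + (-2)**2 - 2*2)*447 = 85 + (-9 - 2 + 4 - 4)*447 = 85 - 11*447 = 85 - 4917 = -4832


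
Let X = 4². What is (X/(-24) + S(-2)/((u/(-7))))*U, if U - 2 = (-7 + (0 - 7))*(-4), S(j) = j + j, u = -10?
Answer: -3016/15 ≈ -201.07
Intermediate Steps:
X = 16
S(j) = 2*j
U = 58 (U = 2 + (-7 + (0 - 7))*(-4) = 2 + (-7 - 7)*(-4) = 2 - 14*(-4) = 2 + 56 = 58)
(X/(-24) + S(-2)/((u/(-7))))*U = (16/(-24) + (2*(-2))/((-10/(-7))))*58 = (16*(-1/24) - 4/((-10*(-⅐))))*58 = (-⅔ - 4/10/7)*58 = (-⅔ - 4*7/10)*58 = (-⅔ - 14/5)*58 = -52/15*58 = -3016/15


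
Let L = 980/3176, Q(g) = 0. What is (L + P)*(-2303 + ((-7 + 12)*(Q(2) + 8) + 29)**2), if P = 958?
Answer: 935142413/397 ≈ 2.3555e+6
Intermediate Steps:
L = 245/794 (L = 980*(1/3176) = 245/794 ≈ 0.30856)
(L + P)*(-2303 + ((-7 + 12)*(Q(2) + 8) + 29)**2) = (245/794 + 958)*(-2303 + ((-7 + 12)*(0 + 8) + 29)**2) = 760897*(-2303 + (5*8 + 29)**2)/794 = 760897*(-2303 + (40 + 29)**2)/794 = 760897*(-2303 + 69**2)/794 = 760897*(-2303 + 4761)/794 = (760897/794)*2458 = 935142413/397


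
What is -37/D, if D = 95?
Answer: -37/95 ≈ -0.38947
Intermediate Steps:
-37/D = -37/95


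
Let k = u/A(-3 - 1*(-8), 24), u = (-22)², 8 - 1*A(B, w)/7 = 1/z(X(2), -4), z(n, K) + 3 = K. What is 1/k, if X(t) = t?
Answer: 57/484 ≈ 0.11777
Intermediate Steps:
z(n, K) = -3 + K
A(B, w) = 57 (A(B, w) = 56 - 7/(-3 - 4) = 56 - 7/(-7) = 56 - 7*(-⅐) = 56 + 1 = 57)
u = 484
k = 484/57 ≈ 8.4912
1/k = 1/(484/57) = 57/484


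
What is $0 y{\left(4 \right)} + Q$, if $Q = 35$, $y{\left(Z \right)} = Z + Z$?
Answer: $35$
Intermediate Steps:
$y{\left(Z \right)} = 2 Z$
$0 y{\left(4 \right)} + Q = 0 \cdot 2 \cdot 4 + 35 = 0 \cdot 8 + 35 = 0 + 35 = 35$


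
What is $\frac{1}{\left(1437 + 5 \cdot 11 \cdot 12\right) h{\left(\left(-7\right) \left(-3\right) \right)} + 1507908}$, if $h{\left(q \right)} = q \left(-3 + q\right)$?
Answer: $\frac{1}{2300574} \approx 4.3467 \cdot 10^{-7}$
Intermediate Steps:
$\frac{1}{\left(1437 + 5 \cdot 11 \cdot 12\right) h{\left(\left(-7\right) \left(-3\right) \right)} + 1507908} = \frac{1}{\left(1437 + 5 \cdot 11 \cdot 12\right) \left(-7\right) \left(-3\right) \left(-3 - -21\right) + 1507908} = \frac{1}{\left(1437 + 55 \cdot 12\right) 21 \left(-3 + 21\right) + 1507908} = \frac{1}{\left(1437 + 660\right) 21 \cdot 18 + 1507908} = \frac{1}{2097 \cdot 378 + 1507908} = \frac{1}{792666 + 1507908} = \frac{1}{2300574}$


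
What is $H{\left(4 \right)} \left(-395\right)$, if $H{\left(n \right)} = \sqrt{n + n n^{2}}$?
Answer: $- 790 \sqrt{17} \approx -3257.3$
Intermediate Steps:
$H{\left(n \right)} = \sqrt{n + n^{3}}$
$H{\left(4 \right)} \left(-395\right) = \sqrt{4 + 4^{3}} \left(-395\right) = \sqrt{4 + 64} \left(-395\right) = \sqrt{68} \left(-395\right) = 2 \sqrt{17} \left(-395\right) = - 790 \sqrt{17}$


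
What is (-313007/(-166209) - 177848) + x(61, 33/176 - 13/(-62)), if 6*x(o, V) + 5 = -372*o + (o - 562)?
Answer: -10067414874/55403 ≈ -1.8171e+5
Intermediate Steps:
x(o, V) = -189/2 - 371*o/6 (x(o, V) = -⅚ + (-372*o + (o - 562))/6 = -⅚ + (-372*o + (-562 + o))/6 = -⅚ + (-562 - 371*o)/6 = -⅚ + (-281/3 - 371*o/6) = -189/2 - 371*o/6)
(-313007/(-166209) - 177848) + x(61, 33/176 - 13/(-62)) = (-313007/(-166209) - 177848) + (-189/2 - 371/6*61) = (-313007*(-1/166209) - 177848) + (-189/2 - 22631/6) = (313007/166209 - 177848) - 11599/3 = -29559625225/166209 - 11599/3 = -10067414874/55403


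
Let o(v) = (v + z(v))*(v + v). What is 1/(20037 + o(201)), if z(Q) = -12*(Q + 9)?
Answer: -1/912201 ≈ -1.0963e-6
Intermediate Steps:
z(Q) = -108 - 12*Q (z(Q) = -12*(9 + Q) = -108 - 12*Q)
o(v) = 2*v*(-108 - 11*v) (o(v) = (v + (-108 - 12*v))*(v + v) = (-108 - 11*v)*(2*v) = 2*v*(-108 - 11*v))
1/(20037 + o(201)) = 1/(20037 - 2*201*(108 + 11*201)) = 1/(20037 - 2*201*(108 + 2211)) = 1/(20037 - 2*201*2319) = 1/(20037 - 932238) = 1/(-912201) = -1/912201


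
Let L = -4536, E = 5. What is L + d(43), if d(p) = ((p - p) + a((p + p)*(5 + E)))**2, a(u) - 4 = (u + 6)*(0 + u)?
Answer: 554673411160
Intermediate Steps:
a(u) = 4 + u*(6 + u) (a(u) = 4 + (u + 6)*(0 + u) = 4 + (6 + u)*u = 4 + u*(6 + u))
d(p) = (4 + 120*p + 400*p**2)**2 (d(p) = ((p - p) + (4 + ((p + p)*(5 + 5))**2 + 6*((p + p)*(5 + 5))))**2 = (0 + (4 + ((2*p)*10)**2 + 6*((2*p)*10)))**2 = (0 + (4 + (20*p)**2 + 6*(20*p)))**2 = (0 + (4 + 400*p**2 + 120*p))**2 = (0 + (4 + 120*p + 400*p**2))**2 = (4 + 120*p + 400*p**2)**2)
L + d(43) = -4536 + 16*(1 + 30*43 + 100*43**2)**2 = -4536 + 16*(1 + 1290 + 100*1849)**2 = -4536 + 16*(1 + 1290 + 184900)**2 = -4536 + 16*186191**2 = -4536 + 16*34667088481 = -4536 + 554673415696 = 554673411160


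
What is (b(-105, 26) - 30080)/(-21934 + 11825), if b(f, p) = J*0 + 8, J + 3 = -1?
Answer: 30072/10109 ≈ 2.9748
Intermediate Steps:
J = -4 (J = -3 - 1 = -4)
b(f, p) = 8 (b(f, p) = -4*0 + 8 = 0 + 8 = 8)
(b(-105, 26) - 30080)/(-21934 + 11825) = (8 - 30080)/(-21934 + 11825) = -30072/(-10109) = -30072*(-1/10109) = 30072/10109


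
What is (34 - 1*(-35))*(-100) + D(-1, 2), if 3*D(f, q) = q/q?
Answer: -20699/3 ≈ -6899.7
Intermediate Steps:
D(f, q) = ⅓ (D(f, q) = (q/q)/3 = (⅓)*1 = ⅓)
(34 - 1*(-35))*(-100) + D(-1, 2) = (34 - 1*(-35))*(-100) + ⅓ = (34 + 35)*(-100) + ⅓ = 69*(-100) + ⅓ = -6900 + ⅓ = -20699/3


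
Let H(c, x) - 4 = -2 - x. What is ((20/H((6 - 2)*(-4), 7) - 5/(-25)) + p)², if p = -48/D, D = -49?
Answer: 477481/60025 ≈ 7.9547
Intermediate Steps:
H(c, x) = 2 - x (H(c, x) = 4 + (-2 - x) = 2 - x)
p = 48/49 (p = -48/(-49) = -48*(-1/49) = 48/49 ≈ 0.97959)
((20/H((6 - 2)*(-4), 7) - 5/(-25)) + p)² = ((20/(2 - 1*7) - 5/(-25)) + 48/49)² = ((20/(2 - 7) - 5*(-1/25)) + 48/49)² = ((20/(-5) + ⅕) + 48/49)² = ((20*(-⅕) + ⅕) + 48/49)² = ((-4 + ⅕) + 48/49)² = (-19/5 + 48/49)² = (-691/245)² = 477481/60025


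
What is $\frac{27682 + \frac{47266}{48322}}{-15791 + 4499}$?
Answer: $- \frac{668848435}{272826012} \approx -2.4516$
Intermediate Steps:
$\frac{27682 + \frac{47266}{48322}}{-15791 + 4499} = \frac{27682 + 47266 \cdot \frac{1}{48322}}{-11292} = \left(27682 + \frac{23633}{24161}\right) \left(- \frac{1}{11292}\right) = \frac{668848435}{24161} \left(- \frac{1}{11292}\right) = - \frac{668848435}{272826012}$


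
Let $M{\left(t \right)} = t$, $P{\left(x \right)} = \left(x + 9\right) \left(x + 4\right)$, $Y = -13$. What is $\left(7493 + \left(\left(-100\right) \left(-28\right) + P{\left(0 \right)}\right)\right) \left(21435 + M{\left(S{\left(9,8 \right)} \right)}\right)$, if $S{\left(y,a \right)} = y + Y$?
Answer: $221360799$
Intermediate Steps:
$P{\left(x \right)} = \left(4 + x\right) \left(9 + x\right)$ ($P{\left(x \right)} = \left(9 + x\right) \left(4 + x\right) = \left(4 + x\right) \left(9 + x\right)$)
$S{\left(y,a \right)} = -13 + y$ ($S{\left(y,a \right)} = y - 13 = -13 + y$)
$\left(7493 + \left(\left(-100\right) \left(-28\right) + P{\left(0 \right)}\right)\right) \left(21435 + M{\left(S{\left(9,8 \right)} \right)}\right) = \left(7493 + \left(\left(-100\right) \left(-28\right) + \left(36 + 0^{2} + 13 \cdot 0\right)\right)\right) \left(21435 + \left(-13 + 9\right)\right) = \left(7493 + \left(2800 + \left(36 + 0 + 0\right)\right)\right) \left(21435 - 4\right) = \left(7493 + \left(2800 + 36\right)\right) 21431 = \left(7493 + 2836\right) 21431 = 10329 \cdot 21431 = 221360799$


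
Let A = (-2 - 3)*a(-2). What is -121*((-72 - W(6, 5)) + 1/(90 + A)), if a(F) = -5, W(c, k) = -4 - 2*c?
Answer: 779119/115 ≈ 6774.9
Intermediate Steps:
A = 25 (A = (-2 - 3)*(-5) = -5*(-5) = 25)
-121*((-72 - W(6, 5)) + 1/(90 + A)) = -121*((-72 - (-4 - 2*6)) + 1/(90 + 25)) = -121*((-72 - (-4 - 12)) + 1/115) = -121*((-72 - 1*(-16)) + 1/115) = -121*((-72 + 16) + 1/115) = -121*(-56 + 1/115) = -121*(-6439/115) = 779119/115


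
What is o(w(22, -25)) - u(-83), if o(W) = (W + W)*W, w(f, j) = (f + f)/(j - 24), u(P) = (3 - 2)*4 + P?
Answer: 193551/2401 ≈ 80.613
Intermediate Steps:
u(P) = 4 + P (u(P) = 1*4 + P = 4 + P)
w(f, j) = 2*f/(-24 + j) (w(f, j) = (2*f)/(-24 + j) = 2*f/(-24 + j))
o(W) = 2*W² (o(W) = (2*W)*W = 2*W²)
o(w(22, -25)) - u(-83) = 2*(2*22/(-24 - 25))² - (4 - 83) = 2*(2*22/(-49))² - 1*(-79) = 2*(2*22*(-1/49))² + 79 = 2*(-44/49)² + 79 = 2*(1936/2401) + 79 = 3872/2401 + 79 = 193551/2401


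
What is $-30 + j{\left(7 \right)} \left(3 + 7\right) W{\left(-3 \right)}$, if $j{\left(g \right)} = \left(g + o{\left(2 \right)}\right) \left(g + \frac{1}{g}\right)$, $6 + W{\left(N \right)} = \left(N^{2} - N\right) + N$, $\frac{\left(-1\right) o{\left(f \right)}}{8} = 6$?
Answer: $- \frac{61710}{7} \approx -8815.7$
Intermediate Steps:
$o{\left(f \right)} = -48$ ($o{\left(f \right)} = \left(-8\right) 6 = -48$)
$W{\left(N \right)} = -6 + N^{2}$ ($W{\left(N \right)} = -6 + \left(\left(N^{2} - N\right) + N\right) = -6 + N^{2}$)
$j{\left(g \right)} = \left(-48 + g\right) \left(g + \frac{1}{g}\right)$ ($j{\left(g \right)} = \left(g - 48\right) \left(g + \frac{1}{g}\right) = \left(-48 + g\right) \left(g + \frac{1}{g}\right)$)
$-30 + j{\left(7 \right)} \left(3 + 7\right) W{\left(-3 \right)} = -30 + \left(1 + 7^{2} - 336 - \frac{48}{7}\right) \left(3 + 7\right) \left(-6 + \left(-3\right)^{2}\right) = -30 + \left(1 + 49 - 336 - \frac{48}{7}\right) 10 \left(-6 + 9\right) = -30 + \left(1 + 49 - 336 - \frac{48}{7}\right) 10 \cdot 3 = -30 - \frac{61500}{7} = - \frac{61710}{7}$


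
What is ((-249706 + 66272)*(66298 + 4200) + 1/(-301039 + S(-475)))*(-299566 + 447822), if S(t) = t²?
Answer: -72292108604434381072/37707 ≈ -1.9172e+15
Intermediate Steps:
((-249706 + 66272)*(66298 + 4200) + 1/(-301039 + S(-475)))*(-299566 + 447822) = ((-249706 + 66272)*(66298 + 4200) + 1/(-301039 + (-475)²))*(-299566 + 447822) = (-183434*70498 + 1/(-301039 + 225625))*148256 = (-12931730132 + 1/(-75414))*148256 = (-12931730132 - 1/75414)*148256 = -975233496174649/75414*148256 = -72292108604434381072/37707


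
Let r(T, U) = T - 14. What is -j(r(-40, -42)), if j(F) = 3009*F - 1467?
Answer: 163953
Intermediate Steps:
r(T, U) = -14 + T
j(F) = -1467 + 3009*F
-j(r(-40, -42)) = -(-1467 + 3009*(-14 - 40)) = -(-1467 + 3009*(-54)) = -(-1467 - 162486) = -1*(-163953) = 163953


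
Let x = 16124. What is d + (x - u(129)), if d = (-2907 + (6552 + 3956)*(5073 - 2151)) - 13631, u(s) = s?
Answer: 30703833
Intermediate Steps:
d = 30687838 (d = (-2907 + 10508*2922) - 13631 = (-2907 + 30704376) - 13631 = 30701469 - 13631 = 30687838)
d + (x - u(129)) = 30687838 + (16124 - 1*129) = 30687838 + (16124 - 129) = 30687838 + 15995 = 30703833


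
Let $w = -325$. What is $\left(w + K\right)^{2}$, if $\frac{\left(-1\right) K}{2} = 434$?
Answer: $1423249$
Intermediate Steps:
$K = -868$ ($K = \left(-2\right) 434 = -868$)
$\left(w + K\right)^{2} = \left(-325 - 868\right)^{2} = \left(-1193\right)^{2} = 1423249$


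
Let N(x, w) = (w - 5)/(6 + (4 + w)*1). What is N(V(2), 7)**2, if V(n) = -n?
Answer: 4/289 ≈ 0.013841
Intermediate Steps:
N(x, w) = (-5 + w)/(10 + w) (N(x, w) = (-5 + w)/(6 + (4 + w)) = (-5 + w)/(10 + w))
N(V(2), 7)**2 = ((-5 + 7)/(10 + 7))**2 = (2/17)**2 = 4/289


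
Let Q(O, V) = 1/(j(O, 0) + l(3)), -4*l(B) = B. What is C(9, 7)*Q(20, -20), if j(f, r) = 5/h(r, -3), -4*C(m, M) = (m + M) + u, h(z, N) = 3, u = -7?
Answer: -27/11 ≈ -2.4545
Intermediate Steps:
l(B) = -B/4
C(m, M) = 7/4 - M/4 - m/4 (C(m, M) = -((m + M) - 7)/4 = -((M + m) - 7)/4 = -(-7 + M + m)/4 = 7/4 - M/4 - m/4)
j(f, r) = 5/3
Q(O, V) = 12/11 (Q(O, V) = 1/(5/3 - ¼*3) = 1/(5/3 - ¾) = 1/(11/12) = 12/11)
C(9, 7)*Q(20, -20) = (7/4 - ¼*7 - ¼*9)*(12/11) = (7/4 - 7/4 - 9/4)*(12/11) = -9/4*12/11 = -27/11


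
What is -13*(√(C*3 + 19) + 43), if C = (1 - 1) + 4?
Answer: -559 - 13*√31 ≈ -631.38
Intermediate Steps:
C = 4 (C = 0 + 4 = 4)
-13*(√(C*3 + 19) + 43) = -13*(√(4*3 + 19) + 43) = -13*(√(12 + 19) + 43) = -13*(√31 + 43) = -13*(43 + √31) = -559 - 13*√31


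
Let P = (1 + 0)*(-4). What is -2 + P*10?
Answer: -42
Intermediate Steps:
P = -4 (P = 1*(-4) = -4)
-2 + P*10 = -2 - 4*10 = -2 - 40 = -42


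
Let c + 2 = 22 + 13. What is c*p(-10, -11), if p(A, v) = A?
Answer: -330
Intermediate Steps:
c = 33 (c = -2 + (22 + 13) = -2 + 35 = 33)
c*p(-10, -11) = 33*(-10) = -330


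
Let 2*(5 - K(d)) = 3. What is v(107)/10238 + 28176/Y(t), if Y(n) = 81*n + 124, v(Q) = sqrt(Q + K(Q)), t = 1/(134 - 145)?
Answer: 309936/1283 + sqrt(442)/20476 ≈ 241.57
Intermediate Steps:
K(d) = 7/2 (K(d) = 5 - 1/2*3 = 5 - 3/2 = 7/2)
t = -1/11 (t = 1/(-11) = -1/11 ≈ -0.090909)
v(Q) = sqrt(7/2 + Q) (v(Q) = sqrt(Q + 7/2) = sqrt(7/2 + Q))
Y(n) = 124 + 81*n
v(107)/10238 + 28176/Y(t) = (sqrt(14 + 4*107)/2)/10238 + 28176/(124 + 81*(-1/11)) = (sqrt(14 + 428)/2)*(1/10238) + 28176/(124 - 81/11) = (sqrt(442)/2)*(1/10238) + 28176/(1283/11) = sqrt(442)/20476 + 28176*(11/1283) = sqrt(442)/20476 + 309936/1283 = 309936/1283 + sqrt(442)/20476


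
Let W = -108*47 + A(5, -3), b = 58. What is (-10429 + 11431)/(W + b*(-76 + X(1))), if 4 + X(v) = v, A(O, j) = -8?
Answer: -167/1611 ≈ -0.10366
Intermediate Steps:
W = -5084 (W = -108*47 - 8 = -5076 - 8 = -5084)
X(v) = -4 + v
(-10429 + 11431)/(W + b*(-76 + X(1))) = (-10429 + 11431)/(-5084 + 58*(-76 + (-4 + 1))) = 1002/(-5084 + 58*(-76 - 3)) = 1002/(-5084 + 58*(-79)) = 1002/(-5084 - 4582) = 1002/(-9666) = 1002*(-1/9666) = -167/1611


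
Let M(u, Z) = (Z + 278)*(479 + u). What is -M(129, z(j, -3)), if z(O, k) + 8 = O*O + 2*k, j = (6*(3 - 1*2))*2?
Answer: -248064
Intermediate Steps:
j = 12 (j = (6*(3 - 2))*2 = (6*1)*2 = 6*2 = 12)
z(O, k) = -8 + O² + 2*k (z(O, k) = -8 + (O*O + 2*k) = -8 + (O² + 2*k) = -8 + O² + 2*k)
M(u, Z) = (278 + Z)*(479 + u)
-M(129, z(j, -3)) = -(133162 + 278*129 + 479*(-8 + 12² + 2*(-3)) + (-8 + 12² + 2*(-3))*129) = -(133162 + 35862 + 479*(-8 + 144 - 6) + (-8 + 144 - 6)*129) = -(133162 + 35862 + 479*130 + 130*129) = -(133162 + 35862 + 62270 + 16770) = -1*248064 = -248064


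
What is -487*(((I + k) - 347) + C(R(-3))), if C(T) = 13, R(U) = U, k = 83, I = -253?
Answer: 245448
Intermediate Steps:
-487*(((I + k) - 347) + C(R(-3))) = -487*(((-253 + 83) - 347) + 13) = -487*((-170 - 347) + 13) = -487*(-517 + 13) = -487*(-504) = 245448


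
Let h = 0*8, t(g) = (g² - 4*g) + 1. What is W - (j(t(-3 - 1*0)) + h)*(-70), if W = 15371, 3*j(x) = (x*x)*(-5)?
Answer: -123287/3 ≈ -41096.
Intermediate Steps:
t(g) = 1 + g² - 4*g
j(x) = -5*x²/3 (j(x) = ((x*x)*(-5))/3 = (x²*(-5))/3 = (-5*x²)/3 = -5*x²/3)
h = 0
W - (j(t(-3 - 1*0)) + h)*(-70) = 15371 - (-5*(1 + (-3 - 1*0)² - 4*(-3 - 1*0))²/3 + 0)*(-70) = 15371 - (-5*(1 + (-3 + 0)² - 4*(-3 + 0))²/3 + 0)*(-70) = 15371 - (-5*(1 + (-3)² - 4*(-3))²/3 + 0)*(-70) = 15371 - (-5*(1 + 9 + 12)²/3 + 0)*(-70) = 15371 - (-5/3*22² + 0)*(-70) = 15371 - (-5/3*484 + 0)*(-70) = 15371 - (-2420/3 + 0)*(-70) = 15371 - (-2420)*(-70)/3 = 15371 - 1*169400/3 = 15371 - 169400/3 = -123287/3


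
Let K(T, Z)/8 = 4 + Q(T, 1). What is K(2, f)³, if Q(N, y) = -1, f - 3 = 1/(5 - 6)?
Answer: 13824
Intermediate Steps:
f = 2 (f = 3 + 1/(5 - 6) = 3 + 1/(-1) = 3 - 1 = 2)
K(T, Z) = 24 (K(T, Z) = 8*(4 - 1) = 8*3 = 24)
K(2, f)³ = 24³ = 13824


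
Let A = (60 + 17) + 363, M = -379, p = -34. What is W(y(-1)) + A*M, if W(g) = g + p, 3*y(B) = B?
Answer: -500383/3 ≈ -1.6679e+5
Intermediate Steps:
y(B) = B/3
A = 440 (A = 77 + 363 = 440)
W(g) = -34 + g (W(g) = g - 34 = -34 + g)
W(y(-1)) + A*M = (-34 + (⅓)*(-1)) + 440*(-379) = (-34 - ⅓) - 166760 = -103/3 - 166760 = -500383/3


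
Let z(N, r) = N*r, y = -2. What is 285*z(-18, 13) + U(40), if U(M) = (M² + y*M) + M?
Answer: -65130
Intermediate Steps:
U(M) = M² - M (U(M) = (M² - 2*M) + M = M² - M)
285*z(-18, 13) + U(40) = 285*(-18*13) + 40*(-1 + 40) = 285*(-234) + 40*39 = -66690 + 1560 = -65130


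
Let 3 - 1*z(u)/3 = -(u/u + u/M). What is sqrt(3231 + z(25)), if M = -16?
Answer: 3*sqrt(5757)/4 ≈ 56.906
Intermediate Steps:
z(u) = 12 - 3*u/16 (z(u) = 9 - (-3)*(u/u + u/(-16)) = 9 - (-3)*(1 + u*(-1/16)) = 9 - (-3)*(1 - u/16) = 9 - 3*(-1 + u/16) = 9 + (3 - 3*u/16) = 12 - 3*u/16)
sqrt(3231 + z(25)) = sqrt(3231 + (12 - 3/16*25)) = sqrt(3231 + (12 - 75/16)) = sqrt(3231 + 117/16) = sqrt(51813/16) = 3*sqrt(5757)/4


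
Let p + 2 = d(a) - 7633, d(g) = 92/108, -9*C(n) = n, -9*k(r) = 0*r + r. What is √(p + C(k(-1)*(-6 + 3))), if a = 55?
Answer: I*√68707/3 ≈ 87.373*I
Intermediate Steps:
k(r) = -r/9 (k(r) = -(0*r + r)/9 = -(0 + r)/9 = -r/9)
C(n) = -n/9
d(g) = 23/27 (d(g) = 92*(1/108) = 23/27)
p = -206122/27 (p = -2 + (23/27 - 7633) = -2 - 206068/27 = -206122/27 ≈ -7634.1)
√(p + C(k(-1)*(-6 + 3))) = √(-206122/27 - (-⅑*(-1))*(-6 + 3)/9) = √(-206122/27 - (-3)/81) = √(-206122/27 - ⅑*(-⅓)) = √(-206122/27 + 1/27) = √(-68707/9) = I*√68707/3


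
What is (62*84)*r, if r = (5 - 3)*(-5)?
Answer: -52080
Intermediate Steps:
r = -10 (r = 2*(-5) = -10)
(62*84)*r = (62*84)*(-10) = 5208*(-10) = -52080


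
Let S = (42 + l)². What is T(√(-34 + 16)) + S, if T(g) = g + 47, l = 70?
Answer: 12591 + 3*I*√2 ≈ 12591.0 + 4.2426*I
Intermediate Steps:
T(g) = 47 + g
S = 12544 (S = (42 + 70)² = 112² = 12544)
T(√(-34 + 16)) + S = (47 + √(-34 + 16)) + 12544 = (47 + √(-18)) + 12544 = (47 + 3*I*√2) + 12544 = 12591 + 3*I*√2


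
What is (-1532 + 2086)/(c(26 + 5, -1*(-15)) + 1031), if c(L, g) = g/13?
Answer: 3601/6709 ≈ 0.53674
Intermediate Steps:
c(L, g) = g/13 (c(L, g) = g*(1/13) = g/13)
(-1532 + 2086)/(c(26 + 5, -1*(-15)) + 1031) = (-1532 + 2086)/((-1*(-15))/13 + 1031) = 554/((1/13)*15 + 1031) = 554/(15/13 + 1031) = 554/(13418/13) = 554*(13/13418) = 3601/6709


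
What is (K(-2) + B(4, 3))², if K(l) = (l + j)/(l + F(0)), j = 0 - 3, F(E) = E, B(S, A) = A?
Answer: 121/4 ≈ 30.250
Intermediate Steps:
j = -3
K(l) = (-3 + l)/l (K(l) = (l - 3)/(l + 0) = (-3 + l)/l)
(K(-2) + B(4, 3))² = ((-3 - 2)/(-2) + 3)² = (-½*(-5) + 3)² = (5/2 + 3)² = (11/2)² = 121/4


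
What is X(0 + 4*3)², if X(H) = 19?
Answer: 361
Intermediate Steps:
X(0 + 4*3)² = 19² = 361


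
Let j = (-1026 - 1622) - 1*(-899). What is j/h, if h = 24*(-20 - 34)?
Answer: 583/432 ≈ 1.3495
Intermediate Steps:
j = -1749 (j = -2648 + 899 = -1749)
h = -1296 (h = 24*(-54) = -1296)
j/h = -1749/(-1296) = -1749*(-1/1296) = 583/432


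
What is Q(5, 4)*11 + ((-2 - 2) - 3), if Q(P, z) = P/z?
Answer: 27/4 ≈ 6.7500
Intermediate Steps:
Q(5, 4)*11 + ((-2 - 2) - 3) = (5/4)*11 + ((-2 - 2) - 3) = (5*(¼))*11 + (-4 - 3) = (5/4)*11 - 7 = 55/4 - 7 = 27/4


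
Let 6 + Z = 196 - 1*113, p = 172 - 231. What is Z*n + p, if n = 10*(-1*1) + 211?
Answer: 15418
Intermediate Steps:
p = -59
Z = 77 (Z = -6 + (196 - 1*113) = -6 + (196 - 113) = -6 + 83 = 77)
n = 201 (n = 10*(-1) + 211 = -10 + 211 = 201)
Z*n + p = 77*201 - 59 = 15477 - 59 = 15418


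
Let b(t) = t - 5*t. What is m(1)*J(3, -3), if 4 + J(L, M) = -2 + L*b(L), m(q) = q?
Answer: -42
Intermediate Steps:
b(t) = -4*t
J(L, M) = -6 - 4*L² (J(L, M) = -4 + (-2 + L*(-4*L)) = -4 + (-2 - 4*L²) = -6 - 4*L²)
m(1)*J(3, -3) = 1*(-6 - 4*3²) = 1*(-6 - 4*9) = 1*(-6 - 36) = 1*(-42) = -42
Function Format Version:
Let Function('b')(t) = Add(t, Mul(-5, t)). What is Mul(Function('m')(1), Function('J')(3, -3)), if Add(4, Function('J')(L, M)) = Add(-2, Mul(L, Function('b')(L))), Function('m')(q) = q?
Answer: -42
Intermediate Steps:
Function('b')(t) = Mul(-4, t)
Function('J')(L, M) = Add(-6, Mul(-4, Pow(L, 2))) (Function('J')(L, M) = Add(-4, Add(-2, Mul(L, Mul(-4, L)))) = Add(-4, Add(-2, Mul(-4, Pow(L, 2)))) = Add(-6, Mul(-4, Pow(L, 2))))
Mul(Function('m')(1), Function('J')(3, -3)) = Mul(1, Add(-6, Mul(-4, Pow(3, 2)))) = Mul(1, Add(-6, Mul(-4, 9))) = Mul(1, Add(-6, -36)) = Mul(1, -42) = -42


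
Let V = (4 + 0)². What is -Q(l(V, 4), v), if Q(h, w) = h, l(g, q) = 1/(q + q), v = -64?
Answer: -⅛ ≈ -0.12500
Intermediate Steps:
V = 16 (V = 4² = 16)
l(g, q) = 1/(2*q)
-Q(l(V, 4), v) = -1/(2*4) = -1*⅛ = -⅛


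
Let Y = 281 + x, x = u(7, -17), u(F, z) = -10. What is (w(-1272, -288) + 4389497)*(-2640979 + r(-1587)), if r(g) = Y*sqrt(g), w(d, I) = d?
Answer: -11589210072275 + 27351806425*I*sqrt(3) ≈ -1.1589e+13 + 4.7375e+10*I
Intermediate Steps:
x = -10
Y = 271 (Y = 281 - 10 = 271)
r(g) = 271*sqrt(g)
(w(-1272, -288) + 4389497)*(-2640979 + r(-1587)) = (-1272 + 4389497)*(-2640979 + 271*sqrt(-1587)) = 4388225*(-2640979 + 271*(23*I*sqrt(3))) = 4388225*(-2640979 + 6233*I*sqrt(3)) = -11589210072275 + 27351806425*I*sqrt(3)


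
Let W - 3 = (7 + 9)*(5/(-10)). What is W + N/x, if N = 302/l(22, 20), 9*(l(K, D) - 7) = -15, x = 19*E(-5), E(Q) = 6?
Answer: -1369/304 ≈ -4.5033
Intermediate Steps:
x = 114 (x = 19*6 = 114)
l(K, D) = 16/3 (l(K, D) = 7 + (⅑)*(-15) = 7 - 5/3 = 16/3)
W = -5 (W = 3 + (7 + 9)*(5/(-10)) = 3 + 16*(5*(-⅒)) = 3 + 16*(-½) = 3 - 8 = -5)
N = 453/8 (N = 302/(16/3) = 302*(3/16) = 453/8 ≈ 56.625)
W + N/x = -5 + (453/8)/114 = -5 + (1/114)*(453/8) = -5 + 151/304 = -1369/304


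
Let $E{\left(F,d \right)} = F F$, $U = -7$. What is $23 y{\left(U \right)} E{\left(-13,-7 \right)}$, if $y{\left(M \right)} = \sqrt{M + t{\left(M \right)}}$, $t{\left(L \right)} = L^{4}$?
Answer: $11661 \sqrt{266} \approx 1.9019 \cdot 10^{5}$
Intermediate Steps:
$E{\left(F,d \right)} = F^{2}$
$y{\left(M \right)} = \sqrt{M + M^{4}}$
$23 y{\left(U \right)} E{\left(-13,-7 \right)} = 23 \sqrt{-7 + \left(-7\right)^{4}} \left(-13\right)^{2} = 23 \sqrt{-7 + 2401} \cdot 169 = 23 \sqrt{2394} \cdot 169 = 23 \cdot 3 \sqrt{266} \cdot 169 = 69 \sqrt{266} \cdot 169 = 11661 \sqrt{266}$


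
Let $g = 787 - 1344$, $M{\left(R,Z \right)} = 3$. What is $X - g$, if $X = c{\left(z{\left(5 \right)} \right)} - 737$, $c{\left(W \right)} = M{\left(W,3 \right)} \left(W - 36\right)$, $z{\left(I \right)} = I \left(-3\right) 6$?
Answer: $-558$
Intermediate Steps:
$z{\left(I \right)} = - 18 I$ ($z{\left(I \right)} = - 3 I 6 = - 18 I$)
$g = -557$ ($g = 787 - 1344 = -557$)
$c{\left(W \right)} = -108 + 3 W$ ($c{\left(W \right)} = 3 \left(W - 36\right) = 3 \left(-36 + W\right) = -108 + 3 W$)
$X = -1115$ ($X = \left(-108 + 3 \left(\left(-18\right) 5\right)\right) - 737 = \left(-108 + 3 \left(-90\right)\right) - 737 = \left(-108 - 270\right) - 737 = -378 - 737 = -1115$)
$X - g = -1115 - -557 = -1115 + 557 = -558$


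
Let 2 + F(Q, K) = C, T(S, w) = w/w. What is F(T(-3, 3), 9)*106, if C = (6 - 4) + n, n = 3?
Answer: 318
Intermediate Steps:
T(S, w) = 1
C = 5 (C = (6 - 4) + 3 = 2 + 3 = 5)
F(Q, K) = 3 (F(Q, K) = -2 + 5 = 3)
F(T(-3, 3), 9)*106 = 3*106 = 318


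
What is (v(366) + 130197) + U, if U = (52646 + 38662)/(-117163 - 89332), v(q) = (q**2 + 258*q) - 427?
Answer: 73956918922/206495 ≈ 3.5815e+5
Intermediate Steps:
v(q) = -427 + q**2 + 258*q
U = -91308/206495 (U = 91308/(-206495) = 91308*(-1/206495) = -91308/206495 ≈ -0.44218)
(v(366) + 130197) + U = ((-427 + 366**2 + 258*366) + 130197) - 91308/206495 = ((-427 + 133956 + 94428) + 130197) - 91308/206495 = (227957 + 130197) - 91308/206495 = 358154 - 91308/206495 = 73956918922/206495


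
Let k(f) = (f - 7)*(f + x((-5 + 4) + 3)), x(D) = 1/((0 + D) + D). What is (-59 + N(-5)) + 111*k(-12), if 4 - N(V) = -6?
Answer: 98927/4 ≈ 24732.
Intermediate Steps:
x(D) = 1/(2*D) (x(D) = 1/(D + D) = 1/(2*D))
k(f) = (-7 + f)*(¼ + f) (k(f) = (f - 7)*(f + 1/(2*((-5 + 4) + 3))) = (-7 + f)*(f + 1/(2*(-1 + 3))) = (-7 + f)*(f + (½)/2) = (-7 + f)*(f + (½)*(½)) = (-7 + f)*(f + ¼) = (-7 + f)*(¼ + f))
N(V) = 10 (N(V) = 4 - 1*(-6) = 4 + 6 = 10)
(-59 + N(-5)) + 111*k(-12) = (-59 + 10) + 111*(-7/4 + (-12)² - 27/4*(-12)) = -49 + 111*(-7/4 + 144 + 81) = -49 + 111*(893/4) = -49 + 99123/4 = 98927/4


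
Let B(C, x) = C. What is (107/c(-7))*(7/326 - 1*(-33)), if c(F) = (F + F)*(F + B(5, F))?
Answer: 1151855/9128 ≈ 126.19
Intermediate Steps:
c(F) = 2*F*(5 + F) (c(F) = (F + F)*(F + 5) = (2*F)*(5 + F) = 2*F*(5 + F))
(107/c(-7))*(7/326 - 1*(-33)) = (107/((2*(-7)*(5 - 7))))*(7/326 - 1*(-33)) = (107/((2*(-7)*(-2))))*(7*(1/326) + 33) = (107/28)*(7/326 + 33) = (107*(1/28))*(10765/326) = (107/28)*(10765/326) = 1151855/9128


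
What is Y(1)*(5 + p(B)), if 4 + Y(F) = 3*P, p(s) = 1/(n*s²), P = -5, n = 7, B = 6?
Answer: -23959/252 ≈ -95.075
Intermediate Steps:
p(s) = 1/(7*s²)
Y(F) = -19 (Y(F) = -4 + 3*(-5) = -4 - 15 = -19)
Y(1)*(5 + p(B)) = -19*(5 + (⅐)/6²) = -19*(5 + (⅐)*(1/36)) = -19*(5 + 1/252) = -19*1261/252 = -23959/252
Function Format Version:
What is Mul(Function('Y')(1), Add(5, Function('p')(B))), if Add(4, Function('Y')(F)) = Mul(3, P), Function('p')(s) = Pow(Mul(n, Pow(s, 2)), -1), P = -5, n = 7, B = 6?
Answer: Rational(-23959, 252) ≈ -95.075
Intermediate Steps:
Function('p')(s) = Mul(Rational(1, 7), Pow(s, -2)) (Function('p')(s) = Pow(Mul(7, Pow(s, 2)), -1) = Mul(Rational(1, 7), Pow(s, -2)))
Function('Y')(F) = -19 (Function('Y')(F) = Add(-4, Mul(3, -5)) = Add(-4, -15) = -19)
Mul(Function('Y')(1), Add(5, Function('p')(B))) = Mul(-19, Add(5, Mul(Rational(1, 7), Pow(6, -2)))) = Mul(-19, Add(5, Mul(Rational(1, 7), Rational(1, 36)))) = Mul(-19, Add(5, Rational(1, 252))) = Mul(-19, Rational(1261, 252)) = Rational(-23959, 252)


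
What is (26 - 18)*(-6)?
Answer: -48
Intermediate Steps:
(26 - 18)*(-6) = 8*(-6) = -48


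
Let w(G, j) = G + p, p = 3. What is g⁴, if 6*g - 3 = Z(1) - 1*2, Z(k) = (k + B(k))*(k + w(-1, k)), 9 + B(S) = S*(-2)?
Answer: 707281/1296 ≈ 545.74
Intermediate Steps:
w(G, j) = 3 + G (w(G, j) = G + 3 = 3 + G)
B(S) = -9 - 2*S (B(S) = -9 + S*(-2) = -9 - 2*S)
Z(k) = (-9 - k)*(2 + k) (Z(k) = (k + (-9 - 2*k))*(k + (3 - 1)) = (-9 - k)*(k + 2) = (-9 - k)*(2 + k))
g = -29/6 (g = ½ + ((-18 - 1*1² - 11*1) - 1*2)/6 = ½ + ((-18 - 1*1 - 11) - 2)/6 = ½ + ((-18 - 1 - 11) - 2)/6 = ½ + (-30 - 2)/6 = ½ + (⅙)*(-32) = ½ - 16/3 = -29/6 ≈ -4.8333)
g⁴ = (-29/6)⁴ = 707281/1296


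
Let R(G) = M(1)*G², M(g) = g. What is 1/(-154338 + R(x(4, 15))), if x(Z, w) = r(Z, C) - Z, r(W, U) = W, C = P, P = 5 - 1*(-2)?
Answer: -1/154338 ≈ -6.4793e-6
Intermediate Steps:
P = 7 (P = 5 + 2 = 7)
C = 7
x(Z, w) = 0 (x(Z, w) = Z - Z = 0)
R(G) = G² (R(G) = 1*G² = G²)
1/(-154338 + R(x(4, 15))) = 1/(-154338 + 0²) = 1/(-154338 + 0) = 1/(-154338) = -1/154338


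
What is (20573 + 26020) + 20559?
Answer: 67152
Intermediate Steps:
(20573 + 26020) + 20559 = 46593 + 20559 = 67152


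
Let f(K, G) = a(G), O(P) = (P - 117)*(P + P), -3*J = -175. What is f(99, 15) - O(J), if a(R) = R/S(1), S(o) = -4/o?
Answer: 246265/36 ≈ 6840.7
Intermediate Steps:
J = 175/3 (J = -⅓*(-175) = 175/3 ≈ 58.333)
a(R) = -R/4 (a(R) = R/((-4/1)) = R/((-4*1)) = R/(-4) = R*(-¼) = -R/4)
O(P) = 2*P*(-117 + P) (O(P) = (-117 + P)*(2*P) = 2*P*(-117 + P))
f(K, G) = -G/4
f(99, 15) - O(J) = -¼*15 - 2*175*(-117 + 175/3)/3 = -15/4 - 2*175*(-176)/(3*3) = -15/4 - 1*(-61600/9) = -15/4 + 61600/9 = 246265/36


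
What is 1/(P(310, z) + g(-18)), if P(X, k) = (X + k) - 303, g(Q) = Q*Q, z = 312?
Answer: 1/643 ≈ 0.0015552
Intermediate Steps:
g(Q) = Q²
P(X, k) = -303 + X + k
1/(P(310, z) + g(-18)) = 1/((-303 + 310 + 312) + (-18)²) = 1/(319 + 324) = 1/643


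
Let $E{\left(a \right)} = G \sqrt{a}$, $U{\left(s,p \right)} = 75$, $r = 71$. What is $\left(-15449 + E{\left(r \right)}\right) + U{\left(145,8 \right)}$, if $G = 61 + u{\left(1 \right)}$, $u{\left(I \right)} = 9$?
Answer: $-15374 + 70 \sqrt{71} \approx -14784.0$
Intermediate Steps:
$G = 70$ ($G = 61 + 9 = 70$)
$E{\left(a \right)} = 70 \sqrt{a}$
$\left(-15449 + E{\left(r \right)}\right) + U{\left(145,8 \right)} = \left(-15449 + 70 \sqrt{71}\right) + 75 = -15374 + 70 \sqrt{71}$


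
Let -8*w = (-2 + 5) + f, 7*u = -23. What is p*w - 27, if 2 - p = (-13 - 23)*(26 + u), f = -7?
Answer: 2680/7 ≈ 382.86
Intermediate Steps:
u = -23/7 (u = (1/7)*(-23) = -23/7 ≈ -3.2857)
w = 1/2 (w = -((-2 + 5) - 7)/8 = -(3 - 7)/8 = -1/8*(-4) = 1/2 ≈ 0.50000)
p = 5738/7 (p = 2 - (-13 - 23)*(26 - 23/7) = 2 - (-36)*159/7 = 2 - 1*(-5724/7) = 2 + 5724/7 = 5738/7 ≈ 819.71)
p*w - 27 = (5738/7)*(1/2) - 27 = 2869/7 - 27 = 2680/7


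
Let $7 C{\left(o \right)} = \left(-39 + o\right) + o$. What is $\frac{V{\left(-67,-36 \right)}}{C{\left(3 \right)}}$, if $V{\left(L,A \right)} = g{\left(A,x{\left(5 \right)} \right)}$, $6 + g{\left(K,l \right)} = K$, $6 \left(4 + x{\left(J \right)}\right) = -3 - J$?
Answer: $\frac{98}{11} \approx 8.9091$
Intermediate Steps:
$x{\left(J \right)} = - \frac{9}{2} - \frac{J}{6}$ ($x{\left(J \right)} = -4 + \frac{-3 - J}{6} = -4 - \left(\frac{1}{2} + \frac{J}{6}\right) = - \frac{9}{2} - \frac{J}{6}$)
$g{\left(K,l \right)} = -6 + K$
$V{\left(L,A \right)} = -6 + A$
$C{\left(o \right)} = - \frac{39}{7} + \frac{2 o}{7}$ ($C{\left(o \right)} = \frac{\left(-39 + o\right) + o}{7} = \frac{-39 + 2 o}{7} = - \frac{39}{7} + \frac{2 o}{7}$)
$\frac{V{\left(-67,-36 \right)}}{C{\left(3 \right)}} = \frac{-6 - 36}{- \frac{39}{7} + \frac{2}{7} \cdot 3} = - \frac{42}{- \frac{39}{7} + \frac{6}{7}} = - \frac{42}{- \frac{33}{7}} = \left(-42\right) \left(- \frac{7}{33}\right) = \frac{98}{11}$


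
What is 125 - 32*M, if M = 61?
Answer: -1827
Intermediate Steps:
125 - 32*M = 125 - 32*61 = 125 - 1952 = -1827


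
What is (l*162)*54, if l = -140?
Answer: -1224720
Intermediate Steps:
(l*162)*54 = -140*162*54 = -22680*54 = -1224720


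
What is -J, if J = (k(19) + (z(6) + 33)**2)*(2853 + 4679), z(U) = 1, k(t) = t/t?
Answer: -8714524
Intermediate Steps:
k(t) = 1
J = 8714524 (J = (1 + (1 + 33)**2)*(2853 + 4679) = (1 + 34**2)*7532 = (1 + 1156)*7532 = 1157*7532 = 8714524)
-J = -1*8714524 = -8714524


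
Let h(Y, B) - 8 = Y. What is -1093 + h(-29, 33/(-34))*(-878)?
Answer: 17345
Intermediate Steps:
h(Y, B) = 8 + Y
-1093 + h(-29, 33/(-34))*(-878) = -1093 + (8 - 29)*(-878) = -1093 - 21*(-878) = -1093 + 18438 = 17345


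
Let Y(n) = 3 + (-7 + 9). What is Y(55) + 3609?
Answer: 3614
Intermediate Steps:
Y(n) = 5 (Y(n) = 3 + 2 = 5)
Y(55) + 3609 = 5 + 3609 = 3614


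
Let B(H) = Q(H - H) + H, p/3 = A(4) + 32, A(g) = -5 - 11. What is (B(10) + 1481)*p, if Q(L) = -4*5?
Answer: 70608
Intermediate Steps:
Q(L) = -20
A(g) = -16
p = 48 (p = 3*(-16 + 32) = 3*16 = 48)
B(H) = -20 + H
(B(10) + 1481)*p = ((-20 + 10) + 1481)*48 = (-10 + 1481)*48 = 1471*48 = 70608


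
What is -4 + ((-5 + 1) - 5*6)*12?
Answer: -412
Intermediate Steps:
-4 + ((-5 + 1) - 5*6)*12 = -4 + (-4 - 30)*12 = -4 - 34*12 = -4 - 408 = -412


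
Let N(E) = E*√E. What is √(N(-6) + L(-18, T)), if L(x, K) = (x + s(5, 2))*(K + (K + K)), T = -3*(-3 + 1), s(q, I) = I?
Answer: √(-288 - 6*I*√6) ≈ 0.4329 - 16.976*I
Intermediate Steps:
N(E) = E^(3/2)
T = 6 (T = -3*(-2) = 6)
L(x, K) = 3*K*(2 + x) (L(x, K) = (x + 2)*(K + (K + K)) = (2 + x)*(K + 2*K) = (2 + x)*(3*K) = 3*K*(2 + x))
√(N(-6) + L(-18, T)) = √((-6)^(3/2) + 3*6*(2 - 18)) = √(-6*I*√6 + 3*6*(-16)) = √(-6*I*√6 - 288) = √(-288 - 6*I*√6)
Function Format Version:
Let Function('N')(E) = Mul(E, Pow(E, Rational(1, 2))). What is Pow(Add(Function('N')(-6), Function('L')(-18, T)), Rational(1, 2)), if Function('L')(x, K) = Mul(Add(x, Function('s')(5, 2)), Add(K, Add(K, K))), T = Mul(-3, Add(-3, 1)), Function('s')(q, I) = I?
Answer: Pow(Add(-288, Mul(-6, I, Pow(6, Rational(1, 2)))), Rational(1, 2)) ≈ Add(0.4329, Mul(-16.976, I))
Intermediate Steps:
Function('N')(E) = Pow(E, Rational(3, 2))
T = 6 (T = Mul(-3, -2) = 6)
Function('L')(x, K) = Mul(3, K, Add(2, x)) (Function('L')(x, K) = Mul(Add(x, 2), Add(K, Add(K, K))) = Mul(Add(2, x), Add(K, Mul(2, K))) = Mul(Add(2, x), Mul(3, K)) = Mul(3, K, Add(2, x)))
Pow(Add(Function('N')(-6), Function('L')(-18, T)), Rational(1, 2)) = Pow(Add(Pow(-6, Rational(3, 2)), Mul(3, 6, Add(2, -18))), Rational(1, 2)) = Pow(Add(Mul(-6, I, Pow(6, Rational(1, 2))), Mul(3, 6, -16)), Rational(1, 2)) = Pow(Add(Mul(-6, I, Pow(6, Rational(1, 2))), -288), Rational(1, 2)) = Pow(Add(-288, Mul(-6, I, Pow(6, Rational(1, 2)))), Rational(1, 2))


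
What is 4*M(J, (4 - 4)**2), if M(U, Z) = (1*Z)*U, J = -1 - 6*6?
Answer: 0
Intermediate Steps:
J = -37 (J = -1 - 36 = -37)
M(U, Z) = U*Z (M(U, Z) = Z*U = U*Z)
4*M(J, (4 - 4)**2) = 4*(-37*(4 - 4)**2) = 4*(-37*0**2) = 4*(-37*0) = 4*0 = 0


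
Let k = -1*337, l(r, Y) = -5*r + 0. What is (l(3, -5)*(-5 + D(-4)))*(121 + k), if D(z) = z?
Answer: -29160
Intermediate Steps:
l(r, Y) = -5*r
k = -337
(l(3, -5)*(-5 + D(-4)))*(121 + k) = ((-5*3)*(-5 - 4))*(121 - 337) = -15*(-9)*(-216) = 135*(-216) = -29160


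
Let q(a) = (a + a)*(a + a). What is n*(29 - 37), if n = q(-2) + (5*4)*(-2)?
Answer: 192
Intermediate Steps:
q(a) = 4*a² (q(a) = (2*a)*(2*a) = 4*a²)
n = -24 (n = 4*(-2)² + (5*4)*(-2) = 4*4 + 20*(-2) = 16 - 40 = -24)
n*(29 - 37) = -24*(29 - 37) = -24*(-8) = 192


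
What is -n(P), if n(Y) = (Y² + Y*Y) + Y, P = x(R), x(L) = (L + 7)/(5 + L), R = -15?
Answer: -52/25 ≈ -2.0800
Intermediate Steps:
x(L) = (7 + L)/(5 + L)
P = ⅘ (P = (7 - 15)/(5 - 15) = -8/(-10) = -⅒*(-8) = ⅘ ≈ 0.80000)
n(Y) = Y + 2*Y² (n(Y) = (Y² + Y²) + Y = 2*Y² + Y = Y + 2*Y²)
-n(P) = -4*(1 + 2*(⅘))/5 = -4*(1 + 8/5)/5 = -4*13/(5*5) = -1*52/25 = -52/25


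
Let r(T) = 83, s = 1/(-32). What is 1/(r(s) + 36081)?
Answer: 1/36164 ≈ 2.7652e-5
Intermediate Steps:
s = -1/32 ≈ -0.031250
1/(r(s) + 36081) = 1/(83 + 36081) = 1/36164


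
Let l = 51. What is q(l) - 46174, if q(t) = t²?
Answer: -43573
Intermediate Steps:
q(l) - 46174 = 51² - 46174 = 2601 - 46174 = -43573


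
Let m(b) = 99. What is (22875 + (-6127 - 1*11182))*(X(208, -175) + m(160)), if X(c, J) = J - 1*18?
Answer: -523204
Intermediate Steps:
X(c, J) = -18 + J (X(c, J) = J - 18 = -18 + J)
(22875 + (-6127 - 1*11182))*(X(208, -175) + m(160)) = (22875 + (-6127 - 1*11182))*((-18 - 175) + 99) = (22875 + (-6127 - 11182))*(-193 + 99) = (22875 - 17309)*(-94) = 5566*(-94) = -523204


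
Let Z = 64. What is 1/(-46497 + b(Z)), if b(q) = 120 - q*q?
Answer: -1/50473 ≈ -1.9813e-5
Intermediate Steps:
b(q) = 120 - q²
1/(-46497 + b(Z)) = 1/(-46497 + (120 - 1*64²)) = 1/(-46497 + (120 - 1*4096)) = 1/(-46497 + (120 - 4096)) = 1/(-46497 - 3976) = 1/(-50473) = -1/50473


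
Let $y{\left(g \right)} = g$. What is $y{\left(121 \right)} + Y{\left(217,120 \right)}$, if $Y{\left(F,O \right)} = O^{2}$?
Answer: $14521$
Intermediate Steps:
$y{\left(121 \right)} + Y{\left(217,120 \right)} = 121 + 120^{2} = 121 + 14400 = 14521$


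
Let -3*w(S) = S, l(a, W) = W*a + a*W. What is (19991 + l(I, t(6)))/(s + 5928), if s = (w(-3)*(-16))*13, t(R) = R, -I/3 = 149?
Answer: 14627/5720 ≈ 2.5572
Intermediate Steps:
I = -447 (I = -3*149 = -447)
l(a, W) = 2*W*a (l(a, W) = W*a + W*a = 2*W*a)
w(S) = -S/3
s = -208 (s = (-1/3*(-3)*(-16))*13 = (1*(-16))*13 = -16*13 = -208)
(19991 + l(I, t(6)))/(s + 5928) = (19991 + 2*6*(-447))/(-208 + 5928) = (19991 - 5364)/5720 = 14627*(1/5720) = 14627/5720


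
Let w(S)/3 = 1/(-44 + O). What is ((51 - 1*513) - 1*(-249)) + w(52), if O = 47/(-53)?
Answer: -168962/793 ≈ -213.07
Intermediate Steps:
O = -47/53 (O = 47*(-1/53) = -47/53 ≈ -0.88679)
w(S) = -53/793 (w(S) = 3/(-44 - 47/53) = 3/(-2379/53) = 3*(-53/2379) = -53/793)
((51 - 1*513) - 1*(-249)) + w(52) = ((51 - 1*513) - 1*(-249)) - 53/793 = ((51 - 513) + 249) - 53/793 = (-462 + 249) - 53/793 = -213 - 53/793 = -168962/793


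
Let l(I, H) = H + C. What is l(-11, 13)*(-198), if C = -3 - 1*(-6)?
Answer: -3168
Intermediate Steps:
C = 3 (C = -3 + 6 = 3)
l(I, H) = 3 + H (l(I, H) = H + 3 = 3 + H)
l(-11, 13)*(-198) = (3 + 13)*(-198) = 16*(-198) = -3168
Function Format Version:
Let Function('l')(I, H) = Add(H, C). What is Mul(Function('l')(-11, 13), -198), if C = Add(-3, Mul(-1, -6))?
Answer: -3168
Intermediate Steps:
C = 3 (C = Add(-3, 6) = 3)
Function('l')(I, H) = Add(3, H) (Function('l')(I, H) = Add(H, 3) = Add(3, H))
Mul(Function('l')(-11, 13), -198) = Mul(Add(3, 13), -198) = Mul(16, -198) = -3168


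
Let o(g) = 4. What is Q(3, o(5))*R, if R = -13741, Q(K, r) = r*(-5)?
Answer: 274820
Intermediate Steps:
Q(K, r) = -5*r
Q(3, o(5))*R = -5*4*(-13741) = -20*(-13741) = 274820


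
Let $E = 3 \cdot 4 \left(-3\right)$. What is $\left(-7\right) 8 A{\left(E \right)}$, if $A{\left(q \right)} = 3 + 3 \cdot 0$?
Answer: $-168$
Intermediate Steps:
$E = -36$ ($E = 12 \left(-3\right) = -36$)
$A{\left(q \right)} = 3$ ($A{\left(q \right)} = 3 + 0 = 3$)
$\left(-7\right) 8 A{\left(E \right)} = \left(-7\right) 8 \cdot 3 = \left(-56\right) 3 = -168$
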